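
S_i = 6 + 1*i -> [6, 7, 8, 9, 10]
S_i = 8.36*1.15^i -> [8.36, 9.61, 11.06, 12.71, 14.62]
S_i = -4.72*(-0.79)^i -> [-4.72, 3.73, -2.95, 2.33, -1.84]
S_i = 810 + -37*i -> [810, 773, 736, 699, 662]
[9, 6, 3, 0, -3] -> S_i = 9 + -3*i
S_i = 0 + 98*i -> [0, 98, 196, 294, 392]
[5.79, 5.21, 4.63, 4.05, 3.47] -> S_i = 5.79 + -0.58*i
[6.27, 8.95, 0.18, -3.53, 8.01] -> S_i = Random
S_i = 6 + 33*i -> [6, 39, 72, 105, 138]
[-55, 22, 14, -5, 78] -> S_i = Random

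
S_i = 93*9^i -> [93, 837, 7533, 67797, 610173]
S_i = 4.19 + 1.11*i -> [4.19, 5.3, 6.41, 7.52, 8.63]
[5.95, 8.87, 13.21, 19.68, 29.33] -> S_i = 5.95*1.49^i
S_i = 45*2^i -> [45, 90, 180, 360, 720]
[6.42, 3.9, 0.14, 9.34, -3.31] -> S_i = Random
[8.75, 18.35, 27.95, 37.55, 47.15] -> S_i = 8.75 + 9.60*i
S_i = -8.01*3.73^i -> [-8.01, -29.88, -111.44, -415.68, -1550.49]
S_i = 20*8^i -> [20, 160, 1280, 10240, 81920]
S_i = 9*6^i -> [9, 54, 324, 1944, 11664]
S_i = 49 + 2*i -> [49, 51, 53, 55, 57]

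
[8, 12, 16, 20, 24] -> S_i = 8 + 4*i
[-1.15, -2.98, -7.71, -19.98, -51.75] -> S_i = -1.15*2.59^i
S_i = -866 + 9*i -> [-866, -857, -848, -839, -830]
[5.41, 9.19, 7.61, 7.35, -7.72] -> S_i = Random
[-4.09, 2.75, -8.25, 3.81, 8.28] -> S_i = Random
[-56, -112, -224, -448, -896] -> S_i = -56*2^i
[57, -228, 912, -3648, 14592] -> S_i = 57*-4^i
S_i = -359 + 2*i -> [-359, -357, -355, -353, -351]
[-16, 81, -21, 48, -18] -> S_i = Random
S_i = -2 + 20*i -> [-2, 18, 38, 58, 78]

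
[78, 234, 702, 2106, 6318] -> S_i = 78*3^i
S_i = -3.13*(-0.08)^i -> [-3.13, 0.25, -0.02, 0.0, -0.0]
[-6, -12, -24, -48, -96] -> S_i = -6*2^i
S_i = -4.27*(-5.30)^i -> [-4.27, 22.63, -119.94, 635.7, -3369.24]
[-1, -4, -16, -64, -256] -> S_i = -1*4^i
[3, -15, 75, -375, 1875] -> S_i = 3*-5^i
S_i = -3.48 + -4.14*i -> [-3.48, -7.62, -11.76, -15.9, -20.04]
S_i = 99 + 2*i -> [99, 101, 103, 105, 107]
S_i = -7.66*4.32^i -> [-7.66, -33.09, -142.95, -617.56, -2667.86]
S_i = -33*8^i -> [-33, -264, -2112, -16896, -135168]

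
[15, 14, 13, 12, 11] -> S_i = 15 + -1*i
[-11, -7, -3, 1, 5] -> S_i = -11 + 4*i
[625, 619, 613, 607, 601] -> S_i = 625 + -6*i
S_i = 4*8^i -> [4, 32, 256, 2048, 16384]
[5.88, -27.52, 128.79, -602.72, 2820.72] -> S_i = 5.88*(-4.68)^i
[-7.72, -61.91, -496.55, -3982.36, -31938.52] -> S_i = -7.72*8.02^i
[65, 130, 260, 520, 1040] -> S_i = 65*2^i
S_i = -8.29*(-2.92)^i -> [-8.29, 24.21, -70.68, 206.4, -602.68]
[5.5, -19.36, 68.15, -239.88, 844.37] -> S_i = 5.50*(-3.52)^i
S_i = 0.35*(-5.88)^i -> [0.35, -2.06, 12.1, -71.15, 418.39]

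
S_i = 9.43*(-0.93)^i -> [9.43, -8.77, 8.16, -7.59, 7.05]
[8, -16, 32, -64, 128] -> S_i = 8*-2^i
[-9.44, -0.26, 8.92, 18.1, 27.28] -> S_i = -9.44 + 9.18*i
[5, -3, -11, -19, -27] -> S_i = 5 + -8*i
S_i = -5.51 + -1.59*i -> [-5.51, -7.1, -8.69, -10.28, -11.87]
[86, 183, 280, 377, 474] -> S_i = 86 + 97*i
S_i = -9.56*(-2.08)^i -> [-9.56, 19.88, -41.36, 86.03, -178.94]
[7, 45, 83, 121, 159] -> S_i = 7 + 38*i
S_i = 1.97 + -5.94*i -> [1.97, -3.97, -9.91, -15.85, -21.79]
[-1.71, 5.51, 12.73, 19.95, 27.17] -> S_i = -1.71 + 7.22*i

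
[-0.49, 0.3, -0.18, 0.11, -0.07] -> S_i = -0.49*(-0.61)^i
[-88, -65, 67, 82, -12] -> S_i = Random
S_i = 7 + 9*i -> [7, 16, 25, 34, 43]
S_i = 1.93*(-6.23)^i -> [1.93, -12.02, 74.91, -466.68, 2907.43]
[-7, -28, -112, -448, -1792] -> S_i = -7*4^i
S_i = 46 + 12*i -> [46, 58, 70, 82, 94]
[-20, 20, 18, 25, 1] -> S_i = Random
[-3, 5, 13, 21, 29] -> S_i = -3 + 8*i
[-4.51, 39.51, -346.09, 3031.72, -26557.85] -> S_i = -4.51*(-8.76)^i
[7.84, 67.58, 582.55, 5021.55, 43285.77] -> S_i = 7.84*8.62^i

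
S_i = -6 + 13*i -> [-6, 7, 20, 33, 46]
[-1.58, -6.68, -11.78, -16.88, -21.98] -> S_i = -1.58 + -5.10*i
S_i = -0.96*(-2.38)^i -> [-0.96, 2.28, -5.44, 12.94, -30.8]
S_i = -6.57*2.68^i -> [-6.57, -17.61, -47.19, -126.46, -338.93]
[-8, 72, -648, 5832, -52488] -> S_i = -8*-9^i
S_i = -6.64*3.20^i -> [-6.64, -21.25, -67.99, -217.58, -696.25]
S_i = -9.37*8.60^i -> [-9.37, -80.58, -693.01, -5959.84, -51254.66]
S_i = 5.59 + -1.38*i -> [5.59, 4.21, 2.83, 1.45, 0.07]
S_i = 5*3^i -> [5, 15, 45, 135, 405]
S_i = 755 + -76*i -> [755, 679, 603, 527, 451]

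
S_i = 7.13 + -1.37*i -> [7.13, 5.76, 4.39, 3.02, 1.65]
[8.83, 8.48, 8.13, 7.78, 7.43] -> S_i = 8.83 + -0.35*i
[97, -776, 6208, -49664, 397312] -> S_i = 97*-8^i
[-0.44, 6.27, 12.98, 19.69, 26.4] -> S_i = -0.44 + 6.71*i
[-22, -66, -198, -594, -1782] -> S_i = -22*3^i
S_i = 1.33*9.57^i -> [1.33, 12.73, 121.81, 1165.7, 11155.77]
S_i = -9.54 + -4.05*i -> [-9.54, -13.59, -17.64, -21.69, -25.74]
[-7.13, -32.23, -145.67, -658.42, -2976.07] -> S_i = -7.13*4.52^i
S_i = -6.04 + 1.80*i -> [-6.04, -4.24, -2.44, -0.64, 1.16]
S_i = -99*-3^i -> [-99, 297, -891, 2673, -8019]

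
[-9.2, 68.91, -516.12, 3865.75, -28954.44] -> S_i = -9.20*(-7.49)^i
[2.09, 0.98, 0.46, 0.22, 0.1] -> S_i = 2.09*0.47^i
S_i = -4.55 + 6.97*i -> [-4.55, 2.42, 9.39, 16.36, 23.33]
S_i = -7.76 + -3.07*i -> [-7.76, -10.83, -13.9, -16.97, -20.04]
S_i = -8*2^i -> [-8, -16, -32, -64, -128]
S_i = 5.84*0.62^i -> [5.84, 3.62, 2.24, 1.39, 0.86]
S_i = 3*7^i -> [3, 21, 147, 1029, 7203]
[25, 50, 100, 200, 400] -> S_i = 25*2^i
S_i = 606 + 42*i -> [606, 648, 690, 732, 774]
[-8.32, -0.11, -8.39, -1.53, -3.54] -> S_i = Random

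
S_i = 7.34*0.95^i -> [7.34, 6.97, 6.62, 6.29, 5.98]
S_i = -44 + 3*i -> [-44, -41, -38, -35, -32]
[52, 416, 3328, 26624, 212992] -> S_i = 52*8^i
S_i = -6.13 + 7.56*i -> [-6.13, 1.43, 8.99, 16.55, 24.11]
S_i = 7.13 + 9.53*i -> [7.13, 16.66, 26.19, 35.72, 45.25]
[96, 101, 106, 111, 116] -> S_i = 96 + 5*i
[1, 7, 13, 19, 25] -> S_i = 1 + 6*i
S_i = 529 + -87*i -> [529, 442, 355, 268, 181]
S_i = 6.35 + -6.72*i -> [6.35, -0.37, -7.09, -13.81, -20.53]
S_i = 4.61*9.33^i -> [4.61, 43.01, 401.3, 3744.09, 34932.33]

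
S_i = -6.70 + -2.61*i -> [-6.7, -9.31, -11.92, -14.53, -17.14]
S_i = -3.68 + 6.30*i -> [-3.68, 2.62, 8.92, 15.22, 21.52]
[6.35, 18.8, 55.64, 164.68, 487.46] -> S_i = 6.35*2.96^i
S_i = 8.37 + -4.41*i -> [8.37, 3.96, -0.45, -4.86, -9.27]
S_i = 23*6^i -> [23, 138, 828, 4968, 29808]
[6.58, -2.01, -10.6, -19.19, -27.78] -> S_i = 6.58 + -8.59*i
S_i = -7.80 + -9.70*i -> [-7.8, -17.5, -27.2, -36.9, -46.6]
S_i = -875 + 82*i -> [-875, -793, -711, -629, -547]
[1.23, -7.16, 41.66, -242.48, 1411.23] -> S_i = 1.23*(-5.82)^i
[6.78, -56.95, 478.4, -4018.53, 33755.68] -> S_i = 6.78*(-8.40)^i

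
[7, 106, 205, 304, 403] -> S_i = 7 + 99*i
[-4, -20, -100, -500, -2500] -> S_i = -4*5^i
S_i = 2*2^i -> [2, 4, 8, 16, 32]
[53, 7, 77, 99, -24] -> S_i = Random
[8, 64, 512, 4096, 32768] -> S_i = 8*8^i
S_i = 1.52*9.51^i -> [1.52, 14.46, 137.47, 1307.33, 12432.71]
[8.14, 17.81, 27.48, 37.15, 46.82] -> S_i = 8.14 + 9.67*i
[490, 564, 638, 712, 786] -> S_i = 490 + 74*i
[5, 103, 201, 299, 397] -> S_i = 5 + 98*i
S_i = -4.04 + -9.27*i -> [-4.04, -13.31, -22.58, -31.85, -41.12]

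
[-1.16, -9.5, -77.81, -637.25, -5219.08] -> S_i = -1.16*8.19^i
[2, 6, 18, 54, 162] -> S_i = 2*3^i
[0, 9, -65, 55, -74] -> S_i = Random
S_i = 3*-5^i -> [3, -15, 75, -375, 1875]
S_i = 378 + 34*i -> [378, 412, 446, 480, 514]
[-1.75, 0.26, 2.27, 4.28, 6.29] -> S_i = -1.75 + 2.01*i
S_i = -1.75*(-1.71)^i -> [-1.75, 2.99, -5.12, 8.75, -14.96]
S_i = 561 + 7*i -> [561, 568, 575, 582, 589]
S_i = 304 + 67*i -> [304, 371, 438, 505, 572]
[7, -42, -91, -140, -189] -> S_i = 7 + -49*i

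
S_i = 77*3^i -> [77, 231, 693, 2079, 6237]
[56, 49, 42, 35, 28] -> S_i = 56 + -7*i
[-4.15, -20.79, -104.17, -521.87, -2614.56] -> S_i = -4.15*5.01^i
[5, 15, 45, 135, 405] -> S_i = 5*3^i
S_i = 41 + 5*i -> [41, 46, 51, 56, 61]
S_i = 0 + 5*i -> [0, 5, 10, 15, 20]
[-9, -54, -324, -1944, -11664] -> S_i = -9*6^i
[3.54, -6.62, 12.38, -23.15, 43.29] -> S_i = 3.54*(-1.87)^i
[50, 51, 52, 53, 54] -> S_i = 50 + 1*i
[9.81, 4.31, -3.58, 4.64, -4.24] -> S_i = Random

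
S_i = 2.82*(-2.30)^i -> [2.82, -6.49, 14.92, -34.31, 78.92]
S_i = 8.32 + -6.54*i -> [8.32, 1.78, -4.76, -11.3, -17.84]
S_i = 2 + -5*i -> [2, -3, -8, -13, -18]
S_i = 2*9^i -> [2, 18, 162, 1458, 13122]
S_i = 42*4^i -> [42, 168, 672, 2688, 10752]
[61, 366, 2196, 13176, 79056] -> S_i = 61*6^i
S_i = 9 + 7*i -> [9, 16, 23, 30, 37]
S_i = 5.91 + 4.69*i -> [5.91, 10.6, 15.29, 19.98, 24.67]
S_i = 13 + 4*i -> [13, 17, 21, 25, 29]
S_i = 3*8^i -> [3, 24, 192, 1536, 12288]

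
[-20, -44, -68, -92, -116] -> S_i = -20 + -24*i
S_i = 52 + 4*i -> [52, 56, 60, 64, 68]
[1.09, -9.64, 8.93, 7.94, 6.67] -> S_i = Random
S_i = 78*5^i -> [78, 390, 1950, 9750, 48750]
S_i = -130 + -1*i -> [-130, -131, -132, -133, -134]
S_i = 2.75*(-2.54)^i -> [2.75, -6.98, 17.74, -45.06, 114.46]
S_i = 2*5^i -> [2, 10, 50, 250, 1250]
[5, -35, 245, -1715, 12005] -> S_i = 5*-7^i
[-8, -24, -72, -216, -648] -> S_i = -8*3^i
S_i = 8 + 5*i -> [8, 13, 18, 23, 28]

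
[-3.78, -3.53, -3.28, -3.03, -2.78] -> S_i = -3.78 + 0.25*i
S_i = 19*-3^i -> [19, -57, 171, -513, 1539]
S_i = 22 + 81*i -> [22, 103, 184, 265, 346]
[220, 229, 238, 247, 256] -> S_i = 220 + 9*i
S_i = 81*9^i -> [81, 729, 6561, 59049, 531441]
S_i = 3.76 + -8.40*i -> [3.76, -4.64, -13.04, -21.44, -29.84]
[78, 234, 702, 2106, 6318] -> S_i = 78*3^i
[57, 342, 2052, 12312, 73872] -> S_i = 57*6^i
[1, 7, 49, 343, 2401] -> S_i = 1*7^i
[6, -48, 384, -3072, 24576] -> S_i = 6*-8^i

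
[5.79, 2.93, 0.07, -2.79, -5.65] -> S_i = 5.79 + -2.86*i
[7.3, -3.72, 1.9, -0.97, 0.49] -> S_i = 7.30*(-0.51)^i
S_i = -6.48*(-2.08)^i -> [-6.48, 13.48, -28.04, 58.31, -121.29]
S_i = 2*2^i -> [2, 4, 8, 16, 32]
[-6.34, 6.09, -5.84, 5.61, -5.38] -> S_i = -6.34*(-0.96)^i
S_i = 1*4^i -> [1, 4, 16, 64, 256]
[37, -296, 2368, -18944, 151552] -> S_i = 37*-8^i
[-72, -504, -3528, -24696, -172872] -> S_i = -72*7^i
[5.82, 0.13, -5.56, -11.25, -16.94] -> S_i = 5.82 + -5.69*i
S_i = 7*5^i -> [7, 35, 175, 875, 4375]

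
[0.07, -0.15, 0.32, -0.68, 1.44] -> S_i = 0.07*(-2.13)^i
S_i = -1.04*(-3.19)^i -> [-1.04, 3.32, -10.58, 33.76, -107.7]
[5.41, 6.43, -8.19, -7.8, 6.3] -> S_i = Random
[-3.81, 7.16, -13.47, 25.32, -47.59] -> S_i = -3.81*(-1.88)^i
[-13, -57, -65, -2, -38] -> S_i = Random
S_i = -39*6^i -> [-39, -234, -1404, -8424, -50544]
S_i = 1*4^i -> [1, 4, 16, 64, 256]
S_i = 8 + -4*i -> [8, 4, 0, -4, -8]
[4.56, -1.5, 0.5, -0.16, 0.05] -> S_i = 4.56*(-0.33)^i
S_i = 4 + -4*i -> [4, 0, -4, -8, -12]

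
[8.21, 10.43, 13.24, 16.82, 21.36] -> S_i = 8.21*1.27^i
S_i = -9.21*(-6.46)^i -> [-9.21, 59.5, -384.35, 2482.89, -16039.46]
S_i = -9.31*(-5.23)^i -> [-9.31, 48.69, -254.66, 1331.85, -6965.57]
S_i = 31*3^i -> [31, 93, 279, 837, 2511]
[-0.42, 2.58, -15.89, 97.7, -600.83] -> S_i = -0.42*(-6.15)^i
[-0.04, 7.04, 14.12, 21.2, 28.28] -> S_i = -0.04 + 7.08*i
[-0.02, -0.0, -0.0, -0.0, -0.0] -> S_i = -0.02*0.12^i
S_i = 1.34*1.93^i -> [1.34, 2.59, 4.99, 9.63, 18.59]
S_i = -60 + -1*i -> [-60, -61, -62, -63, -64]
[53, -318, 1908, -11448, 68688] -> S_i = 53*-6^i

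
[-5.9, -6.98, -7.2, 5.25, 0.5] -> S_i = Random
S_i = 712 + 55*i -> [712, 767, 822, 877, 932]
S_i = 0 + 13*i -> [0, 13, 26, 39, 52]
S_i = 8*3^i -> [8, 24, 72, 216, 648]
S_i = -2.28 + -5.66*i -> [-2.28, -7.94, -13.6, -19.26, -24.92]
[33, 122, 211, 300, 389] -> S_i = 33 + 89*i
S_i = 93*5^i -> [93, 465, 2325, 11625, 58125]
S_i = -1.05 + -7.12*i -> [-1.05, -8.17, -15.29, -22.41, -29.53]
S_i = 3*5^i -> [3, 15, 75, 375, 1875]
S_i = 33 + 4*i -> [33, 37, 41, 45, 49]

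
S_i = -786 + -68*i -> [-786, -854, -922, -990, -1058]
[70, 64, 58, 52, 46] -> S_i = 70 + -6*i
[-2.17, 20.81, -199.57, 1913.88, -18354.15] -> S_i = -2.17*(-9.59)^i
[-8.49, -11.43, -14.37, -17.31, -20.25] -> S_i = -8.49 + -2.94*i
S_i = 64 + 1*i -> [64, 65, 66, 67, 68]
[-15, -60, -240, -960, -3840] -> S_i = -15*4^i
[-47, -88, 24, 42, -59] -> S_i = Random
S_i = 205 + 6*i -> [205, 211, 217, 223, 229]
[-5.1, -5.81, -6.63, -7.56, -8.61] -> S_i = -5.10*1.14^i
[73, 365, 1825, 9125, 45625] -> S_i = 73*5^i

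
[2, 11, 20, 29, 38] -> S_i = 2 + 9*i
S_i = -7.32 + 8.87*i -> [-7.32, 1.55, 10.42, 19.29, 28.16]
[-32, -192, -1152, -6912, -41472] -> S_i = -32*6^i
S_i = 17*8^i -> [17, 136, 1088, 8704, 69632]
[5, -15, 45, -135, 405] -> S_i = 5*-3^i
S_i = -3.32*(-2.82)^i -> [-3.32, 9.36, -26.4, 74.45, -209.96]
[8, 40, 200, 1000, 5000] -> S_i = 8*5^i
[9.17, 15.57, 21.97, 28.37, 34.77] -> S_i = 9.17 + 6.40*i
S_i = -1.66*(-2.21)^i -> [-1.66, 3.67, -8.11, 17.92, -39.6]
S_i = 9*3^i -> [9, 27, 81, 243, 729]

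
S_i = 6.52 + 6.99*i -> [6.52, 13.51, 20.5, 27.49, 34.48]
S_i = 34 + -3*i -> [34, 31, 28, 25, 22]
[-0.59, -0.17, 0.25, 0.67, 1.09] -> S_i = -0.59 + 0.42*i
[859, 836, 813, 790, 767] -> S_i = 859 + -23*i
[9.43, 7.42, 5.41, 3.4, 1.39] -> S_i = 9.43 + -2.01*i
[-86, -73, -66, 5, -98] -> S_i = Random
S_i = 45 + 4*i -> [45, 49, 53, 57, 61]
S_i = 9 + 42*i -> [9, 51, 93, 135, 177]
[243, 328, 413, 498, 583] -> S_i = 243 + 85*i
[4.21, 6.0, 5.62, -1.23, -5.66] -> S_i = Random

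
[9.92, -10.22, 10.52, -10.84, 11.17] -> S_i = 9.92*(-1.03)^i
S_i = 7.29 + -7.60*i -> [7.29, -0.31, -7.91, -15.51, -23.11]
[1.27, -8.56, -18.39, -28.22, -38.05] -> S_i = 1.27 + -9.83*i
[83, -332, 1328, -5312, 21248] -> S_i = 83*-4^i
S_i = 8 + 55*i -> [8, 63, 118, 173, 228]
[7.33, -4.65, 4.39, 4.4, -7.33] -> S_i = Random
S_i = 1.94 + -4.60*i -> [1.94, -2.66, -7.26, -11.86, -16.46]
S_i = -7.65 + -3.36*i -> [-7.65, -11.01, -14.37, -17.73, -21.09]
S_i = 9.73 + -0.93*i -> [9.73, 8.8, 7.87, 6.94, 6.01]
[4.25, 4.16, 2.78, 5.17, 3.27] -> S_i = Random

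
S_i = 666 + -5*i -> [666, 661, 656, 651, 646]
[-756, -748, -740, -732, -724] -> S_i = -756 + 8*i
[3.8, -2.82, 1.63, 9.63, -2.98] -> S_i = Random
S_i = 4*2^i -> [4, 8, 16, 32, 64]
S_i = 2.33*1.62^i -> [2.33, 3.77, 6.11, 9.91, 16.05]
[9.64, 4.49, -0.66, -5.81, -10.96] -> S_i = 9.64 + -5.15*i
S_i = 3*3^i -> [3, 9, 27, 81, 243]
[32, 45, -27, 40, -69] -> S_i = Random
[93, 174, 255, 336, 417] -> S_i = 93 + 81*i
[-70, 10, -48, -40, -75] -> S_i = Random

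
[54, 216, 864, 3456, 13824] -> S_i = 54*4^i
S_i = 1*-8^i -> [1, -8, 64, -512, 4096]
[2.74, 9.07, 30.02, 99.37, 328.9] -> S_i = 2.74*3.31^i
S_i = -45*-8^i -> [-45, 360, -2880, 23040, -184320]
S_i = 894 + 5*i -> [894, 899, 904, 909, 914]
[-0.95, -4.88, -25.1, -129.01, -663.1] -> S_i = -0.95*5.14^i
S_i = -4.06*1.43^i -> [-4.06, -5.81, -8.3, -11.87, -16.98]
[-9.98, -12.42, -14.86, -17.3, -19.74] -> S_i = -9.98 + -2.44*i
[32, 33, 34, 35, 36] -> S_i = 32 + 1*i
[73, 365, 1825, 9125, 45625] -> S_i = 73*5^i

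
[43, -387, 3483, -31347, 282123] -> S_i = 43*-9^i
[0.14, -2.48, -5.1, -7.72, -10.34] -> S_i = 0.14 + -2.62*i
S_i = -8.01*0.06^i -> [-8.01, -0.48, -0.03, -0.0, -0.0]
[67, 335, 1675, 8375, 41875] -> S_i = 67*5^i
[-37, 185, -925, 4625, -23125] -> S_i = -37*-5^i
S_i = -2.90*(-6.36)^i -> [-2.9, 18.44, -117.3, 746.05, -4744.89]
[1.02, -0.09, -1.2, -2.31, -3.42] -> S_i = 1.02 + -1.11*i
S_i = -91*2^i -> [-91, -182, -364, -728, -1456]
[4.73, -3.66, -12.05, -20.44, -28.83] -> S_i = 4.73 + -8.39*i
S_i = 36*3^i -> [36, 108, 324, 972, 2916]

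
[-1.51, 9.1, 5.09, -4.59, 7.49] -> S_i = Random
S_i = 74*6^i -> [74, 444, 2664, 15984, 95904]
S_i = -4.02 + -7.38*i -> [-4.02, -11.4, -18.78, -26.16, -33.54]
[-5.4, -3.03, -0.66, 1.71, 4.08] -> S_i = -5.40 + 2.37*i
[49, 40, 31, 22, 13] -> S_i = 49 + -9*i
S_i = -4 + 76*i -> [-4, 72, 148, 224, 300]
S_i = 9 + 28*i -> [9, 37, 65, 93, 121]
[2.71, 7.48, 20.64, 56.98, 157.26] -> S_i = 2.71*2.76^i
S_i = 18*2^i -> [18, 36, 72, 144, 288]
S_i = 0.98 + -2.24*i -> [0.98, -1.26, -3.5, -5.74, -7.98]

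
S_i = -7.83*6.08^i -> [-7.83, -47.61, -289.45, -1759.84, -10699.81]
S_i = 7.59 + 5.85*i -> [7.59, 13.44, 19.29, 25.14, 30.99]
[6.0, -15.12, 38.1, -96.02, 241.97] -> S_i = 6.00*(-2.52)^i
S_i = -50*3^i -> [-50, -150, -450, -1350, -4050]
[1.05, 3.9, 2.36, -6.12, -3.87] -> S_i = Random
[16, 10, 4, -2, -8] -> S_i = 16 + -6*i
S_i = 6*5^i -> [6, 30, 150, 750, 3750]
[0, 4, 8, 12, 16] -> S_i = 0 + 4*i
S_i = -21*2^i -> [-21, -42, -84, -168, -336]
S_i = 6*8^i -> [6, 48, 384, 3072, 24576]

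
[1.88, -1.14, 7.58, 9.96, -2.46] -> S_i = Random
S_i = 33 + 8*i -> [33, 41, 49, 57, 65]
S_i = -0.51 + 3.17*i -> [-0.51, 2.66, 5.83, 9.0, 12.17]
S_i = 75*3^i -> [75, 225, 675, 2025, 6075]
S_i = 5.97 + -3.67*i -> [5.97, 2.3, -1.37, -5.04, -8.71]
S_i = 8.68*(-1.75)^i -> [8.68, -15.19, 26.58, -46.52, 81.41]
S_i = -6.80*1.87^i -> [-6.8, -12.72, -23.78, -44.47, -83.15]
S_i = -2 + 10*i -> [-2, 8, 18, 28, 38]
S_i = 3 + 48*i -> [3, 51, 99, 147, 195]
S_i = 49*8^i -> [49, 392, 3136, 25088, 200704]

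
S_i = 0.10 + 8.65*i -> [0.1, 8.75, 17.4, 26.05, 34.7]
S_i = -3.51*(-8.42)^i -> [-3.51, 29.55, -248.85, 2095.29, -17642.31]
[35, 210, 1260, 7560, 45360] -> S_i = 35*6^i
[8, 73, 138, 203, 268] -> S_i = 8 + 65*i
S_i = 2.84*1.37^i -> [2.84, 3.89, 5.33, 7.3, 10.0]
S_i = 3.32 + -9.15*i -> [3.32, -5.83, -14.98, -24.13, -33.28]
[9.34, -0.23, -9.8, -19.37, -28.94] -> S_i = 9.34 + -9.57*i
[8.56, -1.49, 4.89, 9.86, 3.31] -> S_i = Random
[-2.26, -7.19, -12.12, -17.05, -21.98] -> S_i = -2.26 + -4.93*i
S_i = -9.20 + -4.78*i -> [-9.2, -13.98, -18.76, -23.54, -28.32]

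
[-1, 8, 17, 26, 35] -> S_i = -1 + 9*i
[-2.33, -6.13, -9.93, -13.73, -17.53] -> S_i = -2.33 + -3.80*i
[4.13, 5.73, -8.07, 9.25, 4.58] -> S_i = Random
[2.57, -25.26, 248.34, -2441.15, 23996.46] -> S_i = 2.57*(-9.83)^i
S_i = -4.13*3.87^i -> [-4.13, -15.98, -61.85, -239.38, -926.39]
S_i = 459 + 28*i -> [459, 487, 515, 543, 571]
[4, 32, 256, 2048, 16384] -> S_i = 4*8^i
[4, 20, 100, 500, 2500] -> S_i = 4*5^i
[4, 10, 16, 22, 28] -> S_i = 4 + 6*i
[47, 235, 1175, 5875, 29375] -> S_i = 47*5^i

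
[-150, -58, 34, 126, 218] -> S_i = -150 + 92*i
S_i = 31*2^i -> [31, 62, 124, 248, 496]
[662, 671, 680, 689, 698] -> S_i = 662 + 9*i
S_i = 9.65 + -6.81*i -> [9.65, 2.84, -3.97, -10.78, -17.59]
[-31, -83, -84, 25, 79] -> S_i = Random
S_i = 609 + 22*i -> [609, 631, 653, 675, 697]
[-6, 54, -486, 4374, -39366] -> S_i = -6*-9^i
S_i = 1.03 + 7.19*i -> [1.03, 8.22, 15.41, 22.6, 29.79]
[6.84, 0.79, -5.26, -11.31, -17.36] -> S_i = 6.84 + -6.05*i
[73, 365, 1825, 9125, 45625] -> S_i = 73*5^i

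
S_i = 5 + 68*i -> [5, 73, 141, 209, 277]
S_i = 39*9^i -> [39, 351, 3159, 28431, 255879]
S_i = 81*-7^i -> [81, -567, 3969, -27783, 194481]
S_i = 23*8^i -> [23, 184, 1472, 11776, 94208]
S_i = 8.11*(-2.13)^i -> [8.11, -17.27, 36.79, -78.37, 166.93]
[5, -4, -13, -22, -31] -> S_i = 5 + -9*i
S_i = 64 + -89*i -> [64, -25, -114, -203, -292]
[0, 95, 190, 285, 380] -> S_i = 0 + 95*i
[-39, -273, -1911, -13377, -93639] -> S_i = -39*7^i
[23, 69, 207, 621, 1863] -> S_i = 23*3^i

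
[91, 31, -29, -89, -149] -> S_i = 91 + -60*i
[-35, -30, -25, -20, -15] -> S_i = -35 + 5*i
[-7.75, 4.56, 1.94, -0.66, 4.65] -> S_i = Random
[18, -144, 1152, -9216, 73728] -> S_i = 18*-8^i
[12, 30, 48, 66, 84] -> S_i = 12 + 18*i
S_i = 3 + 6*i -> [3, 9, 15, 21, 27]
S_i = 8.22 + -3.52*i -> [8.22, 4.7, 1.18, -2.34, -5.86]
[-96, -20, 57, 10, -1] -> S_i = Random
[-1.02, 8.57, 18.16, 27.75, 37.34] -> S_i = -1.02 + 9.59*i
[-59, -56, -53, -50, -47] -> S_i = -59 + 3*i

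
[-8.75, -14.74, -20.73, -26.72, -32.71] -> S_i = -8.75 + -5.99*i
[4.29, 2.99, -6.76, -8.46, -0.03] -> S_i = Random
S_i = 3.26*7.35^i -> [3.26, 23.96, 176.11, 1294.43, 9514.08]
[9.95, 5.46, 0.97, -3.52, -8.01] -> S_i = 9.95 + -4.49*i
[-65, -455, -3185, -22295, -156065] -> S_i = -65*7^i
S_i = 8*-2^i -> [8, -16, 32, -64, 128]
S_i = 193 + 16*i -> [193, 209, 225, 241, 257]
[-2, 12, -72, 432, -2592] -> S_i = -2*-6^i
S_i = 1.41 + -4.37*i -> [1.41, -2.96, -7.33, -11.7, -16.07]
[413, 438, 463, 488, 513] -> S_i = 413 + 25*i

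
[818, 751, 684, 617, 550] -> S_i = 818 + -67*i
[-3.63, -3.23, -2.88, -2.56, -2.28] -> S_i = -3.63*0.89^i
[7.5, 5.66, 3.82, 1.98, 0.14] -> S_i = 7.50 + -1.84*i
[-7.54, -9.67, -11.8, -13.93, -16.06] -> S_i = -7.54 + -2.13*i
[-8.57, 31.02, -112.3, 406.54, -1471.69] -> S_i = -8.57*(-3.62)^i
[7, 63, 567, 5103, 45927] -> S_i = 7*9^i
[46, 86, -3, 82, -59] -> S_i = Random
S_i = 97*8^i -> [97, 776, 6208, 49664, 397312]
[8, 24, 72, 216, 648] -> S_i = 8*3^i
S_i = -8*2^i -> [-8, -16, -32, -64, -128]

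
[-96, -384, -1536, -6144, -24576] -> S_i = -96*4^i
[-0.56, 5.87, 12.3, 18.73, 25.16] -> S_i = -0.56 + 6.43*i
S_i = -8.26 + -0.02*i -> [-8.26, -8.28, -8.3, -8.32, -8.34]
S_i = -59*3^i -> [-59, -177, -531, -1593, -4779]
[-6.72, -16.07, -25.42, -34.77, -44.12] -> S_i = -6.72 + -9.35*i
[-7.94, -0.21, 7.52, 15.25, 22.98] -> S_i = -7.94 + 7.73*i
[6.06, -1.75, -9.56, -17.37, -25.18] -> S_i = 6.06 + -7.81*i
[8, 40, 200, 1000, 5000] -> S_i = 8*5^i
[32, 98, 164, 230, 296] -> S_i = 32 + 66*i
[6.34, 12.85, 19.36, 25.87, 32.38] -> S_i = 6.34 + 6.51*i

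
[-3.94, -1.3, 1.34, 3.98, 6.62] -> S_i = -3.94 + 2.64*i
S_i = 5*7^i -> [5, 35, 245, 1715, 12005]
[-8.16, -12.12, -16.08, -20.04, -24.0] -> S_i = -8.16 + -3.96*i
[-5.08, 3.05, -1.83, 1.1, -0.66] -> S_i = -5.08*(-0.60)^i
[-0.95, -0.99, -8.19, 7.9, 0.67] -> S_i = Random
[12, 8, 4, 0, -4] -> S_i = 12 + -4*i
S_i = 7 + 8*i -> [7, 15, 23, 31, 39]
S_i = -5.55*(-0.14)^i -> [-5.55, 0.78, -0.11, 0.02, -0.0]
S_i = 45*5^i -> [45, 225, 1125, 5625, 28125]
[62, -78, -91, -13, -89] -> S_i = Random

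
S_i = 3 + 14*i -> [3, 17, 31, 45, 59]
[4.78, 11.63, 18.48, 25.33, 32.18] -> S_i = 4.78 + 6.85*i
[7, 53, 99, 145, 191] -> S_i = 7 + 46*i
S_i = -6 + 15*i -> [-6, 9, 24, 39, 54]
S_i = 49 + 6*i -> [49, 55, 61, 67, 73]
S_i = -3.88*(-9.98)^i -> [-3.88, 38.72, -386.45, 3856.77, -38490.53]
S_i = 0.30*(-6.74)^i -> [0.3, -2.02, 13.63, -91.85, 619.1]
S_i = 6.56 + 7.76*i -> [6.56, 14.32, 22.08, 29.84, 37.6]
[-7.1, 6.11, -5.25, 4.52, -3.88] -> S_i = -7.10*(-0.86)^i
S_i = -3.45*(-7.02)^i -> [-3.45, 24.22, -170.02, 1193.52, -8378.52]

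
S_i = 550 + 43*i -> [550, 593, 636, 679, 722]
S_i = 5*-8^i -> [5, -40, 320, -2560, 20480]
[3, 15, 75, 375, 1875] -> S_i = 3*5^i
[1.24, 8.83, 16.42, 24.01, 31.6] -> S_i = 1.24 + 7.59*i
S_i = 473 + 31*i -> [473, 504, 535, 566, 597]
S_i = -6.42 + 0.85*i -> [-6.42, -5.57, -4.72, -3.87, -3.02]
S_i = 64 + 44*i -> [64, 108, 152, 196, 240]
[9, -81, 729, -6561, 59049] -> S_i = 9*-9^i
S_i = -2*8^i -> [-2, -16, -128, -1024, -8192]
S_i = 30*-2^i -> [30, -60, 120, -240, 480]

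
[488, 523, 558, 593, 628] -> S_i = 488 + 35*i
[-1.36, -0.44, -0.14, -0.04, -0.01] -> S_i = -1.36*0.32^i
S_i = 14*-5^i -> [14, -70, 350, -1750, 8750]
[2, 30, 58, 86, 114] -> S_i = 2 + 28*i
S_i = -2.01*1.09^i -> [-2.01, -2.19, -2.39, -2.6, -2.84]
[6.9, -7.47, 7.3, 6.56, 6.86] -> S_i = Random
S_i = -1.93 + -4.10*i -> [-1.93, -6.03, -10.13, -14.23, -18.33]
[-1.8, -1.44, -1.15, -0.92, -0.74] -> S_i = -1.80*0.80^i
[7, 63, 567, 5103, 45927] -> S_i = 7*9^i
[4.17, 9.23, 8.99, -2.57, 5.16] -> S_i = Random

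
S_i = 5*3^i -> [5, 15, 45, 135, 405]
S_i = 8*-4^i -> [8, -32, 128, -512, 2048]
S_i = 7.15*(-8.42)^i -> [7.15, -60.2, 506.91, -4268.18, 35938.04]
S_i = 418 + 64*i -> [418, 482, 546, 610, 674]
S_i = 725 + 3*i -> [725, 728, 731, 734, 737]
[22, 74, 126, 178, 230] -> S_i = 22 + 52*i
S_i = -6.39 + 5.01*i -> [-6.39, -1.38, 3.63, 8.64, 13.65]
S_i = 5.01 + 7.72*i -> [5.01, 12.73, 20.45, 28.17, 35.89]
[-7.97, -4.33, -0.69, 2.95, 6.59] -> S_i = -7.97 + 3.64*i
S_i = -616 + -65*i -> [-616, -681, -746, -811, -876]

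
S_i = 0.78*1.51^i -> [0.78, 1.18, 1.78, 2.69, 4.06]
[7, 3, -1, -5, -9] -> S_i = 7 + -4*i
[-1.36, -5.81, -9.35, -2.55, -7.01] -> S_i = Random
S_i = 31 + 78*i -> [31, 109, 187, 265, 343]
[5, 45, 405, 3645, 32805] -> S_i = 5*9^i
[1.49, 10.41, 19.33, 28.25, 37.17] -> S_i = 1.49 + 8.92*i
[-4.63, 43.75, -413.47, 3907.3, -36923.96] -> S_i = -4.63*(-9.45)^i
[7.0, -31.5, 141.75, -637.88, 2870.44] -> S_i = 7.00*(-4.50)^i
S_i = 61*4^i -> [61, 244, 976, 3904, 15616]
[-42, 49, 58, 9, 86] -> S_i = Random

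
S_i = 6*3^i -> [6, 18, 54, 162, 486]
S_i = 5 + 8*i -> [5, 13, 21, 29, 37]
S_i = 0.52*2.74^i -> [0.52, 1.42, 3.9, 10.7, 29.31]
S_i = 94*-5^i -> [94, -470, 2350, -11750, 58750]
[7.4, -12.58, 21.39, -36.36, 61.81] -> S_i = 7.40*(-1.70)^i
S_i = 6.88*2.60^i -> [6.88, 17.89, 46.51, 120.92, 314.4]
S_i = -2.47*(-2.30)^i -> [-2.47, 5.68, -13.07, 30.05, -69.12]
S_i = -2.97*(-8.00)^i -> [-2.97, 23.76, -190.08, 1520.64, -12165.12]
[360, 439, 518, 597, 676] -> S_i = 360 + 79*i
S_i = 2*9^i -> [2, 18, 162, 1458, 13122]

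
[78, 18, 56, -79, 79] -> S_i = Random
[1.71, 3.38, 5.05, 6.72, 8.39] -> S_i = 1.71 + 1.67*i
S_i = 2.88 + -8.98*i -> [2.88, -6.1, -15.08, -24.06, -33.04]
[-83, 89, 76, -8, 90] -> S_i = Random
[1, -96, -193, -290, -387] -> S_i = 1 + -97*i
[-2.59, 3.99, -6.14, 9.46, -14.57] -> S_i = -2.59*(-1.54)^i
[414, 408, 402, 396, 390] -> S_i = 414 + -6*i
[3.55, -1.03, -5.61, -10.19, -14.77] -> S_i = 3.55 + -4.58*i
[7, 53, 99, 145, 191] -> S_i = 7 + 46*i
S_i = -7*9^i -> [-7, -63, -567, -5103, -45927]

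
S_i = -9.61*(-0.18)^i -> [-9.61, 1.73, -0.31, 0.06, -0.01]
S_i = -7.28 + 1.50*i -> [-7.28, -5.78, -4.28, -2.78, -1.28]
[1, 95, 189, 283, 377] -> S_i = 1 + 94*i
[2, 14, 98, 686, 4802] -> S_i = 2*7^i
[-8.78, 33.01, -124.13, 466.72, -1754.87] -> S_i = -8.78*(-3.76)^i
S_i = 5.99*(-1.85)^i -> [5.99, -11.08, 20.5, -37.93, 70.16]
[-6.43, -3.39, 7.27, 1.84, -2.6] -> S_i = Random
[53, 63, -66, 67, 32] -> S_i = Random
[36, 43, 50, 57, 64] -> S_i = 36 + 7*i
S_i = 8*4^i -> [8, 32, 128, 512, 2048]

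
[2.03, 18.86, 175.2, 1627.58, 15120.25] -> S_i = 2.03*9.29^i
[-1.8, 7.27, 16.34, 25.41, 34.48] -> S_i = -1.80 + 9.07*i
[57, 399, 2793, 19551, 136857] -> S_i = 57*7^i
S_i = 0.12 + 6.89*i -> [0.12, 7.01, 13.9, 20.79, 27.68]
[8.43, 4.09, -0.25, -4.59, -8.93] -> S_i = 8.43 + -4.34*i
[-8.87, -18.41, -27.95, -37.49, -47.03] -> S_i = -8.87 + -9.54*i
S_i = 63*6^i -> [63, 378, 2268, 13608, 81648]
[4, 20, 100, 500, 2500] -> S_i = 4*5^i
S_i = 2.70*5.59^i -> [2.7, 15.09, 84.37, 471.63, 2636.4]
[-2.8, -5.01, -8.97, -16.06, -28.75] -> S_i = -2.80*1.79^i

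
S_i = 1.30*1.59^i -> [1.3, 2.07, 3.29, 5.23, 8.31]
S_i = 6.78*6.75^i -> [6.78, 45.76, 308.91, 2085.17, 14074.88]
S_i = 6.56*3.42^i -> [6.56, 22.44, 76.73, 262.41, 897.45]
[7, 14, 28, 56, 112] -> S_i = 7*2^i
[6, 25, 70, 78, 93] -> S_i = Random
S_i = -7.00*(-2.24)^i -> [-7.0, 15.68, -35.12, 78.68, -176.23]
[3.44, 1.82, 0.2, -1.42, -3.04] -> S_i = 3.44 + -1.62*i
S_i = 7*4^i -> [7, 28, 112, 448, 1792]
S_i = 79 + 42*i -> [79, 121, 163, 205, 247]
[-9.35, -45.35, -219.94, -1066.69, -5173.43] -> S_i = -9.35*4.85^i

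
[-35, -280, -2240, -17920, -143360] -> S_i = -35*8^i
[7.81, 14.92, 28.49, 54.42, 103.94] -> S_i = 7.81*1.91^i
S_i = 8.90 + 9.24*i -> [8.9, 18.14, 27.38, 36.62, 45.86]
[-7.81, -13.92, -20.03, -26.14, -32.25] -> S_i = -7.81 + -6.11*i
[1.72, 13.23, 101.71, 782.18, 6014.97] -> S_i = 1.72*7.69^i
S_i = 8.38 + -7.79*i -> [8.38, 0.59, -7.2, -14.99, -22.78]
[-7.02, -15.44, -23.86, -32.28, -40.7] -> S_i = -7.02 + -8.42*i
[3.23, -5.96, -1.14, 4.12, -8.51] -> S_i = Random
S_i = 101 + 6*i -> [101, 107, 113, 119, 125]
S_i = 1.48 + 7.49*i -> [1.48, 8.97, 16.46, 23.95, 31.44]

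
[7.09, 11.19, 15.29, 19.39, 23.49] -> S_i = 7.09 + 4.10*i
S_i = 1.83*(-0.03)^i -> [1.83, -0.05, 0.0, -0.0, 0.0]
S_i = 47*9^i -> [47, 423, 3807, 34263, 308367]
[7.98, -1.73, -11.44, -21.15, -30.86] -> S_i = 7.98 + -9.71*i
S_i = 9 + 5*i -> [9, 14, 19, 24, 29]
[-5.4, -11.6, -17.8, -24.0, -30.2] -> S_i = -5.40 + -6.20*i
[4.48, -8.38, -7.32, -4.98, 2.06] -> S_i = Random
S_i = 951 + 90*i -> [951, 1041, 1131, 1221, 1311]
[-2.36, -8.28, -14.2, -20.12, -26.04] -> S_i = -2.36 + -5.92*i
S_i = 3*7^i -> [3, 21, 147, 1029, 7203]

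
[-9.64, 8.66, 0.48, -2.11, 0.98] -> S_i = Random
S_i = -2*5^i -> [-2, -10, -50, -250, -1250]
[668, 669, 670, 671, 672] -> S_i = 668 + 1*i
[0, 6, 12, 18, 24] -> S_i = 0 + 6*i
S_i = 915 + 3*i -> [915, 918, 921, 924, 927]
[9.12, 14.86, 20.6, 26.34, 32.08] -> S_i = 9.12 + 5.74*i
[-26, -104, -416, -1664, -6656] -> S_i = -26*4^i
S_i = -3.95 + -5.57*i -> [-3.95, -9.52, -15.09, -20.66, -26.23]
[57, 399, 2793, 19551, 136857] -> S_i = 57*7^i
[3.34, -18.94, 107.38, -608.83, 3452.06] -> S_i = 3.34*(-5.67)^i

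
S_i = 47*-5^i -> [47, -235, 1175, -5875, 29375]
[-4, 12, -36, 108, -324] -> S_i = -4*-3^i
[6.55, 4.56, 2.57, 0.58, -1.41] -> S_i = 6.55 + -1.99*i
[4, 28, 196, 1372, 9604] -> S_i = 4*7^i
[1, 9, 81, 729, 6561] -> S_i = 1*9^i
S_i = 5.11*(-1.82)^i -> [5.11, -9.3, 16.93, -30.81, 56.07]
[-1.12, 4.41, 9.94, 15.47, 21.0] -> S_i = -1.12 + 5.53*i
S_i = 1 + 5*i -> [1, 6, 11, 16, 21]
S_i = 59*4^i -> [59, 236, 944, 3776, 15104]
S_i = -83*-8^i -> [-83, 664, -5312, 42496, -339968]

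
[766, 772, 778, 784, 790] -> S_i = 766 + 6*i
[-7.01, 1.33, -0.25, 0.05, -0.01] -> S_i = -7.01*(-0.19)^i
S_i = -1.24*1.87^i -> [-1.24, -2.32, -4.34, -8.11, -15.16]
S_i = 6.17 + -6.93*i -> [6.17, -0.76, -7.69, -14.62, -21.55]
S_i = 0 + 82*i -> [0, 82, 164, 246, 328]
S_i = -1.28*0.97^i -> [-1.28, -1.24, -1.2, -1.17, -1.13]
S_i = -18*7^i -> [-18, -126, -882, -6174, -43218]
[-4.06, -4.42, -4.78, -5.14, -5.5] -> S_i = -4.06 + -0.36*i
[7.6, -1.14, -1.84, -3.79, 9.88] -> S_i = Random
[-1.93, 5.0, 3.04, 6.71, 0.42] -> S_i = Random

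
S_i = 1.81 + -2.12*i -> [1.81, -0.31, -2.43, -4.55, -6.67]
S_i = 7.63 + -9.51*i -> [7.63, -1.88, -11.39, -20.9, -30.41]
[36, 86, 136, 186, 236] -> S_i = 36 + 50*i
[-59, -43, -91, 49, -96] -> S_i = Random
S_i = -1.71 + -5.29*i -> [-1.71, -7.0, -12.29, -17.58, -22.87]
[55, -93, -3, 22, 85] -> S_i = Random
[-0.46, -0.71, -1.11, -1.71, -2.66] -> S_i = -0.46*1.55^i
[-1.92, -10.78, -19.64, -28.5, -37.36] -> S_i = -1.92 + -8.86*i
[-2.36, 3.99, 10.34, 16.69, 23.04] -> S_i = -2.36 + 6.35*i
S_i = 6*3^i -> [6, 18, 54, 162, 486]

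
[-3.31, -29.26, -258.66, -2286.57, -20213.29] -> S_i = -3.31*8.84^i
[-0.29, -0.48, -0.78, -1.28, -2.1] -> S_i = -0.29*1.64^i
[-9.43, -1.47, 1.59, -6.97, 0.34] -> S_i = Random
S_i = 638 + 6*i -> [638, 644, 650, 656, 662]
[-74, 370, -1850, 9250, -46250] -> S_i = -74*-5^i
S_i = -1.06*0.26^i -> [-1.06, -0.28, -0.07, -0.02, -0.0]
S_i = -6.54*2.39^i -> [-6.54, -15.63, -37.36, -89.28, -213.39]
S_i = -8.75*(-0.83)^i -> [-8.75, 7.26, -6.03, 5.0, -4.15]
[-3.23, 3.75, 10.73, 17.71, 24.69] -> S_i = -3.23 + 6.98*i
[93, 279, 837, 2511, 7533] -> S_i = 93*3^i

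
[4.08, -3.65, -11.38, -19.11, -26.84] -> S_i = 4.08 + -7.73*i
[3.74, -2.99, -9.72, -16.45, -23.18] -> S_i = 3.74 + -6.73*i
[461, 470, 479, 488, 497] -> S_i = 461 + 9*i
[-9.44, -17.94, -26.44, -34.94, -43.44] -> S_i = -9.44 + -8.50*i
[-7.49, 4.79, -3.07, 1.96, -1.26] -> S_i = -7.49*(-0.64)^i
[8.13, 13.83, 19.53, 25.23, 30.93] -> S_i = 8.13 + 5.70*i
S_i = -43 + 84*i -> [-43, 41, 125, 209, 293]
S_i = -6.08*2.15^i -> [-6.08, -13.07, -28.1, -60.43, -129.91]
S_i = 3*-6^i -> [3, -18, 108, -648, 3888]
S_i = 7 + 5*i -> [7, 12, 17, 22, 27]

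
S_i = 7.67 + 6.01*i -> [7.67, 13.68, 19.69, 25.7, 31.71]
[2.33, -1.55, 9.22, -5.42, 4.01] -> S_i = Random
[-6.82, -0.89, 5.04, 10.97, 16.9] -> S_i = -6.82 + 5.93*i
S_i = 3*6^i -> [3, 18, 108, 648, 3888]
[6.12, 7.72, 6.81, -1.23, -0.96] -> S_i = Random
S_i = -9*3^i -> [-9, -27, -81, -243, -729]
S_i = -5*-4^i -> [-5, 20, -80, 320, -1280]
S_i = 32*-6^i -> [32, -192, 1152, -6912, 41472]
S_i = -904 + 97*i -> [-904, -807, -710, -613, -516]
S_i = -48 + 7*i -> [-48, -41, -34, -27, -20]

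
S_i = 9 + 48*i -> [9, 57, 105, 153, 201]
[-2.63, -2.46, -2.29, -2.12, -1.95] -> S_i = -2.63 + 0.17*i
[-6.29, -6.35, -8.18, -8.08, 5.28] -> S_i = Random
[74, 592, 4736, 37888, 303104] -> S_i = 74*8^i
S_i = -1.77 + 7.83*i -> [-1.77, 6.06, 13.89, 21.72, 29.55]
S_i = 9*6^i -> [9, 54, 324, 1944, 11664]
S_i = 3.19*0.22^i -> [3.19, 0.7, 0.15, 0.03, 0.01]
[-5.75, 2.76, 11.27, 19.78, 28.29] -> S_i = -5.75 + 8.51*i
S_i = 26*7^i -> [26, 182, 1274, 8918, 62426]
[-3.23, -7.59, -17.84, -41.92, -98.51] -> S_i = -3.23*2.35^i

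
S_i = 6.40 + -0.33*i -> [6.4, 6.07, 5.74, 5.41, 5.08]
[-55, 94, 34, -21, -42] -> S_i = Random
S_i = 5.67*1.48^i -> [5.67, 8.39, 12.42, 18.38, 27.2]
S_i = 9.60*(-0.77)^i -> [9.6, -7.39, 5.69, -4.38, 3.37]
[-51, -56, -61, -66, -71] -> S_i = -51 + -5*i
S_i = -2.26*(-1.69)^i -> [-2.26, 3.82, -6.45, 10.91, -18.44]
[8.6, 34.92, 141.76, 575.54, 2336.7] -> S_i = 8.60*4.06^i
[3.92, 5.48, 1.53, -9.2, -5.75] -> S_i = Random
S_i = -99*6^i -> [-99, -594, -3564, -21384, -128304]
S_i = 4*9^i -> [4, 36, 324, 2916, 26244]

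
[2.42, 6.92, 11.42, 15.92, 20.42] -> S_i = 2.42 + 4.50*i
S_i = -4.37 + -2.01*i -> [-4.37, -6.38, -8.39, -10.4, -12.41]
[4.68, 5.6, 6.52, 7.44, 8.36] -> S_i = 4.68 + 0.92*i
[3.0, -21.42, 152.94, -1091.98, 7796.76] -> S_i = 3.00*(-7.14)^i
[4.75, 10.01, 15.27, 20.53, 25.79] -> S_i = 4.75 + 5.26*i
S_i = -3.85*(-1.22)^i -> [-3.85, 4.7, -5.73, 6.99, -8.53]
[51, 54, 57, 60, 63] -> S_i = 51 + 3*i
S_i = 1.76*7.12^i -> [1.76, 12.53, 89.22, 635.26, 4523.06]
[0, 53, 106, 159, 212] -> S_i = 0 + 53*i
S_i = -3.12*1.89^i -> [-3.12, -5.9, -11.14, -21.06, -39.81]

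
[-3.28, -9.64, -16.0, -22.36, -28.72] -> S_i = -3.28 + -6.36*i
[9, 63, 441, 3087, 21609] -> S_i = 9*7^i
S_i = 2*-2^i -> [2, -4, 8, -16, 32]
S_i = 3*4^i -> [3, 12, 48, 192, 768]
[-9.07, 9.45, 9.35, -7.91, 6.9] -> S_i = Random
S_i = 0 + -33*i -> [0, -33, -66, -99, -132]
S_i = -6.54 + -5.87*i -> [-6.54, -12.41, -18.28, -24.15, -30.02]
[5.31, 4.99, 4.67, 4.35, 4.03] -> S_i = 5.31 + -0.32*i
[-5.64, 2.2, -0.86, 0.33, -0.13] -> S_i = -5.64*(-0.39)^i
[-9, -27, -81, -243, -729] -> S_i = -9*3^i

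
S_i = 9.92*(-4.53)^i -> [9.92, -44.94, 203.57, -922.16, 4177.38]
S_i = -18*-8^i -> [-18, 144, -1152, 9216, -73728]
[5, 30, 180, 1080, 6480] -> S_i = 5*6^i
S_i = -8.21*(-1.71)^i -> [-8.21, 14.04, -24.01, 41.05, -70.2]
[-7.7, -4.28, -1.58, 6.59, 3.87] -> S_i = Random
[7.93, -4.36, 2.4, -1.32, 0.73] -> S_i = 7.93*(-0.55)^i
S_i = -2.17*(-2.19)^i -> [-2.17, 4.75, -10.41, 22.79, -49.92]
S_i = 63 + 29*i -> [63, 92, 121, 150, 179]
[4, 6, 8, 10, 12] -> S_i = 4 + 2*i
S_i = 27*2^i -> [27, 54, 108, 216, 432]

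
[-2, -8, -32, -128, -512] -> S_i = -2*4^i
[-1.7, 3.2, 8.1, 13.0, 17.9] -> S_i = -1.70 + 4.90*i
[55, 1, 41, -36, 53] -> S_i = Random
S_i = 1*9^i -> [1, 9, 81, 729, 6561]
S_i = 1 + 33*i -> [1, 34, 67, 100, 133]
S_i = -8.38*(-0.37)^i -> [-8.38, 3.1, -1.15, 0.42, -0.16]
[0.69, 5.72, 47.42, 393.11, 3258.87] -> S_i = 0.69*8.29^i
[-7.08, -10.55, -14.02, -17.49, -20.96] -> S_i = -7.08 + -3.47*i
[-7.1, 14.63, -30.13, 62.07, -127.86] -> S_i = -7.10*(-2.06)^i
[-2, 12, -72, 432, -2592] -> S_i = -2*-6^i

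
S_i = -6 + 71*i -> [-6, 65, 136, 207, 278]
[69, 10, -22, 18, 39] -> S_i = Random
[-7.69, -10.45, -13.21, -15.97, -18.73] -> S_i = -7.69 + -2.76*i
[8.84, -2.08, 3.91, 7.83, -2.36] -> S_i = Random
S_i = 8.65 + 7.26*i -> [8.65, 15.91, 23.17, 30.43, 37.69]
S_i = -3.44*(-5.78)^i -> [-3.44, 19.88, -114.92, 664.27, -3839.46]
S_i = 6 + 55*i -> [6, 61, 116, 171, 226]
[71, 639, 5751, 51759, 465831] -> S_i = 71*9^i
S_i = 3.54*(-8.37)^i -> [3.54, -29.63, 248.0, -2075.77, 17374.21]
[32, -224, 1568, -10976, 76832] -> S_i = 32*-7^i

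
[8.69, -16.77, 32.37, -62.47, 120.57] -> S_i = 8.69*(-1.93)^i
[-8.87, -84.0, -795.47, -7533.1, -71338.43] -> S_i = -8.87*9.47^i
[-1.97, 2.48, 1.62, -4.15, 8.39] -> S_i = Random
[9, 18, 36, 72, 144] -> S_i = 9*2^i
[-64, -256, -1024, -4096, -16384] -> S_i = -64*4^i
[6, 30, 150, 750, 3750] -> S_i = 6*5^i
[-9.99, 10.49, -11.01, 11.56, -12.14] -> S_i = -9.99*(-1.05)^i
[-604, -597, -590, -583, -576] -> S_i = -604 + 7*i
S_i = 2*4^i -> [2, 8, 32, 128, 512]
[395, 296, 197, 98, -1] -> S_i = 395 + -99*i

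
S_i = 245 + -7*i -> [245, 238, 231, 224, 217]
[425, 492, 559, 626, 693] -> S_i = 425 + 67*i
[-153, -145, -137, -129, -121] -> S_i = -153 + 8*i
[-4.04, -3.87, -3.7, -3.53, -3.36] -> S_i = -4.04 + 0.17*i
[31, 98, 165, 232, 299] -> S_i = 31 + 67*i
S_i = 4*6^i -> [4, 24, 144, 864, 5184]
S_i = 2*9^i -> [2, 18, 162, 1458, 13122]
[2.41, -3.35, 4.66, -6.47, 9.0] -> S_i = 2.41*(-1.39)^i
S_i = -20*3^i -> [-20, -60, -180, -540, -1620]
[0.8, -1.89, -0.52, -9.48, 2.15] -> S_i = Random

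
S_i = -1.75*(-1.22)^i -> [-1.75, 2.13, -2.6, 3.18, -3.88]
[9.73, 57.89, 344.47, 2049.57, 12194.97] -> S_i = 9.73*5.95^i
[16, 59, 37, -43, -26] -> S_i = Random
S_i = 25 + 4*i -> [25, 29, 33, 37, 41]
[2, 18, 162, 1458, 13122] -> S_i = 2*9^i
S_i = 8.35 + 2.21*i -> [8.35, 10.56, 12.77, 14.98, 17.19]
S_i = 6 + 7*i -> [6, 13, 20, 27, 34]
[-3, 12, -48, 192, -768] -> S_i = -3*-4^i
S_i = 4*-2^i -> [4, -8, 16, -32, 64]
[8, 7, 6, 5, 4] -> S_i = 8 + -1*i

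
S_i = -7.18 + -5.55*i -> [-7.18, -12.73, -18.28, -23.83, -29.38]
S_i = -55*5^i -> [-55, -275, -1375, -6875, -34375]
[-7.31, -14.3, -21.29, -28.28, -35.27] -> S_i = -7.31 + -6.99*i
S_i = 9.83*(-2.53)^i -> [9.83, -24.87, 62.92, -159.19, 402.75]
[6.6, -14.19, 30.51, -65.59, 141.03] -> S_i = 6.60*(-2.15)^i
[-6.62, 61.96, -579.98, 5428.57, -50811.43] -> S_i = -6.62*(-9.36)^i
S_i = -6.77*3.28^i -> [-6.77, -22.21, -72.83, -238.9, -783.58]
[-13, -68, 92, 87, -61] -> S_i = Random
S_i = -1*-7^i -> [-1, 7, -49, 343, -2401]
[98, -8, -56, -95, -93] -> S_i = Random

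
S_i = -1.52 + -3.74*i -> [-1.52, -5.26, -9.0, -12.74, -16.48]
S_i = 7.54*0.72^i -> [7.54, 5.43, 3.91, 2.81, 2.03]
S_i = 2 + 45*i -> [2, 47, 92, 137, 182]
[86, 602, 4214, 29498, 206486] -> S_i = 86*7^i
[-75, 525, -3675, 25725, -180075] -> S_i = -75*-7^i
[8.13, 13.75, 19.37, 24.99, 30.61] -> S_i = 8.13 + 5.62*i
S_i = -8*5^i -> [-8, -40, -200, -1000, -5000]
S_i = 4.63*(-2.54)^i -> [4.63, -11.76, 29.87, -75.87, 192.72]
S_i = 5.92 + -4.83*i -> [5.92, 1.09, -3.74, -8.57, -13.4]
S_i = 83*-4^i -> [83, -332, 1328, -5312, 21248]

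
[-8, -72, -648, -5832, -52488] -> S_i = -8*9^i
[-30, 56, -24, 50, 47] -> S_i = Random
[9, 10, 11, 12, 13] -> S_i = 9 + 1*i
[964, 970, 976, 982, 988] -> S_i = 964 + 6*i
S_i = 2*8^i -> [2, 16, 128, 1024, 8192]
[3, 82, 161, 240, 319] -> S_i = 3 + 79*i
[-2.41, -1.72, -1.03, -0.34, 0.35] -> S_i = -2.41 + 0.69*i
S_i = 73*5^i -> [73, 365, 1825, 9125, 45625]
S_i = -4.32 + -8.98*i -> [-4.32, -13.3, -22.28, -31.26, -40.24]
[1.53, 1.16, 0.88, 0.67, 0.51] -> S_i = 1.53*0.76^i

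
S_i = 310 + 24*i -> [310, 334, 358, 382, 406]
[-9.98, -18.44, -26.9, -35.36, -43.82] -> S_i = -9.98 + -8.46*i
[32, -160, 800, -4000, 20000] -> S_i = 32*-5^i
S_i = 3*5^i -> [3, 15, 75, 375, 1875]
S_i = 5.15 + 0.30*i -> [5.15, 5.45, 5.75, 6.05, 6.35]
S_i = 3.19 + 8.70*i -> [3.19, 11.89, 20.59, 29.29, 37.99]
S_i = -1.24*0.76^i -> [-1.24, -0.94, -0.72, -0.54, -0.41]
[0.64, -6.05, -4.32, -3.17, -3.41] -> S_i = Random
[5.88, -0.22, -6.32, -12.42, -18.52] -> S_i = 5.88 + -6.10*i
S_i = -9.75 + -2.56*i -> [-9.75, -12.31, -14.87, -17.43, -19.99]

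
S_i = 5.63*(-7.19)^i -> [5.63, -40.48, 291.05, -2092.64, 15046.1]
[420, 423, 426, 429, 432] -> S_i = 420 + 3*i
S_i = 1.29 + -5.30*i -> [1.29, -4.01, -9.31, -14.61, -19.91]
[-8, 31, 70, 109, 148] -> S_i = -8 + 39*i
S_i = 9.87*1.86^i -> [9.87, 18.36, 34.15, 63.51, 118.13]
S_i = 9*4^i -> [9, 36, 144, 576, 2304]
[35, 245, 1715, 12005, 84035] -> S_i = 35*7^i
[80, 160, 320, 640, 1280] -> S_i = 80*2^i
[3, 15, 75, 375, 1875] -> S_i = 3*5^i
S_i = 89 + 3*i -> [89, 92, 95, 98, 101]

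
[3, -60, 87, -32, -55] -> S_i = Random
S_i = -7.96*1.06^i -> [-7.96, -8.44, -8.94, -9.48, -10.05]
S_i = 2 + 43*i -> [2, 45, 88, 131, 174]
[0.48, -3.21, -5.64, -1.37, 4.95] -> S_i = Random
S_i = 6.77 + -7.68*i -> [6.77, -0.91, -8.59, -16.27, -23.95]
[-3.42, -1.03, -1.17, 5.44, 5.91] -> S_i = Random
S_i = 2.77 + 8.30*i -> [2.77, 11.07, 19.37, 27.67, 35.97]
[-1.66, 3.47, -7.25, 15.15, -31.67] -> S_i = -1.66*(-2.09)^i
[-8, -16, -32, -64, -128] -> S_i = -8*2^i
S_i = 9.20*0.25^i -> [9.2, 2.3, 0.57, 0.14, 0.04]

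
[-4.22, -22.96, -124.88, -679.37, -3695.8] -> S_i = -4.22*5.44^i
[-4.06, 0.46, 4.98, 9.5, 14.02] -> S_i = -4.06 + 4.52*i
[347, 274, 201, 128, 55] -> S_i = 347 + -73*i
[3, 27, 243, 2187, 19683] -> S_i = 3*9^i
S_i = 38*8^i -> [38, 304, 2432, 19456, 155648]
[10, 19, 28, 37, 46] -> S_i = 10 + 9*i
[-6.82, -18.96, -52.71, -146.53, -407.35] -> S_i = -6.82*2.78^i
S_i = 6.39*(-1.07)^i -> [6.39, -6.84, 7.32, -7.83, 8.38]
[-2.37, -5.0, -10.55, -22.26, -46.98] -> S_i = -2.37*2.11^i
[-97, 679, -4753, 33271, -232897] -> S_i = -97*-7^i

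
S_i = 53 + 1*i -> [53, 54, 55, 56, 57]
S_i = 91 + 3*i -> [91, 94, 97, 100, 103]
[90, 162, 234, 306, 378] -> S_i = 90 + 72*i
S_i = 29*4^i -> [29, 116, 464, 1856, 7424]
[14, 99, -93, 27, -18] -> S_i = Random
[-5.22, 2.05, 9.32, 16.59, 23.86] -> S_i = -5.22 + 7.27*i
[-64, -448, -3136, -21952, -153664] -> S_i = -64*7^i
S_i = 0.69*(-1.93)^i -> [0.69, -1.33, 2.57, -4.96, 9.57]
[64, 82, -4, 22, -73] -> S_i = Random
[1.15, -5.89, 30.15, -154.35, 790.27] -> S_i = 1.15*(-5.12)^i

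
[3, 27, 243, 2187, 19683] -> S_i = 3*9^i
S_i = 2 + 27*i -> [2, 29, 56, 83, 110]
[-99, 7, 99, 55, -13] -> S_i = Random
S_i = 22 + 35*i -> [22, 57, 92, 127, 162]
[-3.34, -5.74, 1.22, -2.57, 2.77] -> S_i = Random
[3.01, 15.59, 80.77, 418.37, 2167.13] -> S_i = 3.01*5.18^i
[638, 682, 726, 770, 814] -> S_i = 638 + 44*i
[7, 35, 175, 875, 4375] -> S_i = 7*5^i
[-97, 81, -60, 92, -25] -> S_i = Random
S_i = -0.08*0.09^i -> [-0.08, -0.01, -0.0, -0.0, -0.0]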